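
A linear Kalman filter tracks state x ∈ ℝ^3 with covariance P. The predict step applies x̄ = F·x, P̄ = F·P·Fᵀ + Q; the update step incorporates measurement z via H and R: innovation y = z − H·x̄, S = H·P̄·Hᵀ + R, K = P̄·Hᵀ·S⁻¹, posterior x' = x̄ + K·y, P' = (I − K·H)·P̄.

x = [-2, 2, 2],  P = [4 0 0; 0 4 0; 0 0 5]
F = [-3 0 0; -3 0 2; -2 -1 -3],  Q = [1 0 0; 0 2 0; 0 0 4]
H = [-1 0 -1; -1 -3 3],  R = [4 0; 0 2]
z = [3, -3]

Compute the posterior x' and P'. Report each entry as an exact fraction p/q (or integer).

x' = [-34912/49703, -38995/49703, -101627/49703]
P' = [76523/49703 -6381/49703 15903/49703; -6381/49703 85196/49703 76425/49703; 15903/49703 76425/49703 85035/49703]

x̄ = F·x = [6, 10, -4]
P̄ = F·P·Fᵀ + Q = [37 36 24; 36 58 -6; 24 -6 69]
y = z − H·x̄ = [5, 45]
S = H·P̄·Hᵀ + R = [158 -128; -128 1362]
K = P̄·Hᵀ·S⁻¹ = [-46213/99406 -9671/99406; -17511/49703 -9966/49703; -50469/99406 9927/99406]
x' = x̄ + K·y = [-34912/49703, -38995/49703, -101627/49703]
P' = (I − K·H)·P̄ = [76523/49703 -6381/49703 15903/49703; -6381/49703 85196/49703 76425/49703; 15903/49703 76425/49703 85035/49703]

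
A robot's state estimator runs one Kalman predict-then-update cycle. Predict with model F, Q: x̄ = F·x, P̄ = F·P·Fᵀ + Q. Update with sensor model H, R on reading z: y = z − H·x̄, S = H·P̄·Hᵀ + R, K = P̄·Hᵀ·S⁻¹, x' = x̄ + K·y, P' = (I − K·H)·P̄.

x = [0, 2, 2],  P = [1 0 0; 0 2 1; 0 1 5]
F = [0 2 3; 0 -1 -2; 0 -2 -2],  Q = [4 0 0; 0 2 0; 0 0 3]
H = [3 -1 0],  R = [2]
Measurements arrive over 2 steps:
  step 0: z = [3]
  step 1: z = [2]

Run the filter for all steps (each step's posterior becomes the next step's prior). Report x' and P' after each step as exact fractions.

step 0: x' = [262/299, -133/299, -478/299], P' = [389/897 671/897 32/299; 671/897 2315/897 212/299; 32/299 212/299 1569/299]
step 1: x' = [482589/816806, -145123/816806, -133856/408403], P' = [357817/816806 621745/816806 29132/408403; 621745/816806 2140141/816806 246256/408403; 29132/408403 246256/408403 2263033/408403]

step 0: x̄ = F·x = [10, -6, -8]
step 0: P̄ = F·P·Fᵀ + Q = [69 -41 -48; -41 28 30; -48 30 39]
step 0: y = z − H·x̄ = [-33]
step 0: S = H·P̄·Hᵀ + R = [897]
step 0: K = P̄·Hᵀ·S⁻¹ = [248/897; -151/897; -58/299]
step 0: x' = x̄ + K·y = [262/299, -133/299, -478/299]
step 0: P' = (I − K·H)·P̄ = [389/897 671/897 32/299; 671/897 2315/897 212/299; 32/299 212/299 1569/299]
step 1: x̄ = F·x = [-1700/299, 1089/299, 94/23]
step 1: P̄ = F·P·Fᵀ + Q = [62843/897 -37324/897 -3374/69; -37324/897 25481/897 2098/69; -3374/69 2098/69 2759/69]
step 1: y = z − H·x̄ = [6787/299]
step 1: S = H·P̄·Hᵀ + R = [816806/897]
step 1: K = P̄·Hᵀ·S⁻¹ = [225853/816806; -137453/816806; -79430/408403]
step 1: x' = x̄ + K·y = [482589/816806, -145123/816806, -133856/408403]
step 1: P' = (I − K·H)·P̄ = [357817/816806 621745/816806 29132/408403; 621745/816806 2140141/816806 246256/408403; 29132/408403 246256/408403 2263033/408403]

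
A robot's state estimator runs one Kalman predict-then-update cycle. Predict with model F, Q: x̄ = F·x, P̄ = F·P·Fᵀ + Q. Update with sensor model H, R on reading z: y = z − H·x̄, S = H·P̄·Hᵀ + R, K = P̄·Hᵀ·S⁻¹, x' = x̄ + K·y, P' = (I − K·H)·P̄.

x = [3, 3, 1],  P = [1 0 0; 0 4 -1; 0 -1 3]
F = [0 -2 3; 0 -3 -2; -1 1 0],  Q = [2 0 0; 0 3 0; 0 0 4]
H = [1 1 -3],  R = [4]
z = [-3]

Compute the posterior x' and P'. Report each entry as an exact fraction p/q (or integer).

x̄ = F·x = [-3, -11, 0]
P̄ = F·P·Fᵀ + Q = [57 11 -11; 11 39 -10; -11 -10 9]
y = z − H·x̄ = [11]
S = H·P̄·Hᵀ + R = [329]
K = P̄·Hᵀ·S⁻¹ = [101/329; 80/329; -48/329]
x' = x̄ + K·y = [124/329, -2739/329, -528/329]
P' = (I − K·H)·P̄ = [8552/329 -4461/329 1229/329; -4461/329 6431/329 550/329; 1229/329 550/329 657/329]

x' = [124/329, -2739/329, -528/329]
P' = [8552/329 -4461/329 1229/329; -4461/329 6431/329 550/329; 1229/329 550/329 657/329]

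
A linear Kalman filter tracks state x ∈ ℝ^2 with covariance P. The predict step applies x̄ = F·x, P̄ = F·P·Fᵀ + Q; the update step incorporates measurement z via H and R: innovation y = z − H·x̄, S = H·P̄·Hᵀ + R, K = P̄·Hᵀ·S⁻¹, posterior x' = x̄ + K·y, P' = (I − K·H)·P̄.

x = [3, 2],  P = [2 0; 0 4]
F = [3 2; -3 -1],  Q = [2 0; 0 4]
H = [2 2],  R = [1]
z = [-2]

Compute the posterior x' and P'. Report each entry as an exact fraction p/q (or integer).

x̄ = F·x = [13, -11]
P̄ = F·P·Fᵀ + Q = [36 -26; -26 26]
y = z − H·x̄ = [-6]
S = H·P̄·Hᵀ + R = [41]
K = P̄·Hᵀ·S⁻¹ = [20/41; 0]
x' = x̄ + K·y = [413/41, -11]
P' = (I − K·H)·P̄ = [1076/41 -26; -26 26]

x' = [413/41, -11]
P' = [1076/41 -26; -26 26]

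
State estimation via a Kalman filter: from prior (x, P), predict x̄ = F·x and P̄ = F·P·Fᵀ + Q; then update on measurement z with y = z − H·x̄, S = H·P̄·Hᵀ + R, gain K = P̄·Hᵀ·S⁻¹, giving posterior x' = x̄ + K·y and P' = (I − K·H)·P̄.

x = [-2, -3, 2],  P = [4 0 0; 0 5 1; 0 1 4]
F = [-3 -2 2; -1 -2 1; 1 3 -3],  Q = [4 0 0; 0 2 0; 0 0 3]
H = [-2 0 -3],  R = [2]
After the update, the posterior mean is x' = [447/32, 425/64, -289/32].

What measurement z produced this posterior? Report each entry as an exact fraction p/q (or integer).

x̄ = F·x = [16, 10, -17]
P̄ = F·P·Fᵀ + Q = [68 34 -54; 34 26 -37; -54 -37 70]
S = H·P̄·Hᵀ + R = [256]
K = P̄·Hᵀ·S⁻¹ = [13/128; 43/256; -51/128]
x' − x̄ = [-65/32, -215/64, 255/32] = K·y
y = (KᵀK)⁻¹·Kᵀ·(x' − x̄) = [-20]
z = y + H·x̄ = [-20] + [19] = [-1]

z = [-1]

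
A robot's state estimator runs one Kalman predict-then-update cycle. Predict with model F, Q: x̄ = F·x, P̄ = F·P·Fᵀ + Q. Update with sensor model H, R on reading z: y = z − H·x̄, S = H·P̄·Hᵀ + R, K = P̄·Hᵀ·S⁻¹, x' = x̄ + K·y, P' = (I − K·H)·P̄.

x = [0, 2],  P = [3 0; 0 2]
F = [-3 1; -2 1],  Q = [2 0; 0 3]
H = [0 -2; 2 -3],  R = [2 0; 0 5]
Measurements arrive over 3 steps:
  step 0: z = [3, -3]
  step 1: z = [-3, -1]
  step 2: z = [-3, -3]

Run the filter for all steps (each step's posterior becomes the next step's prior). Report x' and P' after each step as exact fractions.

step 0: x̄ = F·x = [2, 2]
step 0: P̄ = F·P·Fᵀ + Q = [31 20; 20 17]
step 0: y = z − H·x̄ = [7, -1]
step 0: S = H·P̄·Hᵀ + R = [70 22; 22 42]
step 0: K = P̄·Hᵀ·S⁻¹ = [-431/614 255/614; -593/1228 -11/1228]
step 0: x' = x̄ + K·y = [-1022/307, -421/307]
step 0: P' = (I − K·H)·P̄ = [642/307 431/614; 431/614 593/1228]
step 1: x̄ = F·x = [2645/307, 1623/307]
step 1: P̄ = F·P·Fᵀ + Q = [20989/1228 11691/1228; 11691/1228 11101/1228]
step 1: y = z − H·x̄ = [2325/307, -728/307]
step 1: S = H·P̄·Hᵀ + R = [11715/307 9921/614; 9921/614 49713/1228]
step 1: K = P̄·Hᵀ·S⁻¹ = [-176357/262737 106883/262737; -123083/262737 -3307/262737]
step 1: x' = x̄ + K·y = [674588/262737, 464696/262737]
step 1: P' = (I − K·H)·P̄ = [531743/262737 176357/262737; 176357/262737 123083/262737]
step 2: x̄ = F·x = [-1559068/262737, -884480/262737]
step 2: P̄ = F·P·Fᵀ + Q = [4376102/262737 2431756/262737; 2431756/262737 2332838/262737]
step 2: y = z − H·x̄ = [-2557171/262737, -323515/262737]
step 2: S = H·P̄·Hᵀ + R = [9856826/262737 4270004/262737; 4270004/262737 10632563/262737]
step 2: K = P̄·Hᵀ·S⁻¹ = [-330745500/494241709 200550248/494241709; -231172010/494241709 -6405006/494241709]
step 2: x' = x̄ + K·y = [39337264/494241709, 594022040/494241709]
step 2: P' = (I − K·H)·P̄ = [997493870/494241709 330745500/494241709; 330745500/494241709 231172010/494241709]

step 0: x' = [-1022/307, -421/307], P' = [642/307 431/614; 431/614 593/1228]
step 1: x' = [674588/262737, 464696/262737], P' = [531743/262737 176357/262737; 176357/262737 123083/262737]
step 2: x' = [39337264/494241709, 594022040/494241709], P' = [997493870/494241709 330745500/494241709; 330745500/494241709 231172010/494241709]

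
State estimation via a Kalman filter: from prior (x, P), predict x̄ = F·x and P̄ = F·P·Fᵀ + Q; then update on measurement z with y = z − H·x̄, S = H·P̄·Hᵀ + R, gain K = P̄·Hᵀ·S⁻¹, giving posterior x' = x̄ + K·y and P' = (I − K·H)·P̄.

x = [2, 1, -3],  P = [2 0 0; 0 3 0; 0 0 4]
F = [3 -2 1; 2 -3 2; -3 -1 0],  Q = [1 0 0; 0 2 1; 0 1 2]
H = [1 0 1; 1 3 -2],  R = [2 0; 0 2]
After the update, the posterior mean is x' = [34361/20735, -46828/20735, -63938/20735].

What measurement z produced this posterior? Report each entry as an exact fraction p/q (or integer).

z = [-1, 1]

x̄ = F·x = [1, -5, -7]
P̄ = F·P·Fᵀ + Q = [35 38 -12; 38 53 -2; -12 -2 23]
S = H·P̄·Hᵀ + R = [36 109; 109 906]
K = P̄·Hᵀ·S⁻¹ = [1981/20735 3721/20735; 10707/20735 3312/20735; 16942/20735 -3503/20735]
x' − x̄ = [13626/20735, 56847/20735, 81207/20735] = K·y
y = (KᵀK)⁻¹·Kᵀ·(x' − x̄) = [5, 1]
z = y + H·x̄ = [5, 1] + [-6, 0] = [-1, 1]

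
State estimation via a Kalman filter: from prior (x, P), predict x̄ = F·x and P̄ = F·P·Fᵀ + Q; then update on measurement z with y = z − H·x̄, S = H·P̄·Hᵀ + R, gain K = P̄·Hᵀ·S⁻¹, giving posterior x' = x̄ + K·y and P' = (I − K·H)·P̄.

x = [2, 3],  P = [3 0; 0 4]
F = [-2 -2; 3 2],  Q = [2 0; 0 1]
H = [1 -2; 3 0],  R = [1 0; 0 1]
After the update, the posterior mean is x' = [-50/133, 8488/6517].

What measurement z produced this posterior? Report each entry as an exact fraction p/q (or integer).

x̄ = F·x = [-10, 12]
P̄ = F·P·Fᵀ + Q = [30 -34; -34 44]
S = H·P̄·Hᵀ + R = [343 294; 294 271]
K = P̄·Hᵀ·S⁻¹ = [2/133 6/19; -3074/6517 18/133]
x' − x̄ = [1280/133, -69716/6517] = K·y
y = (KᵀK)⁻¹·Kᵀ·(x' − x̄) = [31, 29]
z = y + H·x̄ = [31, 29] + [-34, -30] = [-3, -1]

z = [-3, -1]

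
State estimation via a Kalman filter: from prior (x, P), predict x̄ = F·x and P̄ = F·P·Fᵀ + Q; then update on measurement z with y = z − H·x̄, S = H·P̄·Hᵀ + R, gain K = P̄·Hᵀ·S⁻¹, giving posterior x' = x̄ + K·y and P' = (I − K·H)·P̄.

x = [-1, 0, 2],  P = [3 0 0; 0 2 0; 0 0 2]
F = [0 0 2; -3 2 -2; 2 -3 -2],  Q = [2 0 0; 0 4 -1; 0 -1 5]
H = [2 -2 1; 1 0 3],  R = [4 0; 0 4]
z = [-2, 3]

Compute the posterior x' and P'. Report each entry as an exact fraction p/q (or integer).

x' = [13383/39919, 3261/2101, 29948/39919]
P' = [124888/39919 4556/2101 -49964/39919; 4556/2101 5304/2101 -1444/2101; -49964/39919 -1444/2101 36820/39919]

x̄ = F·x = [4, -1, -6]
P̄ = F·P·Fᵀ + Q = [10 -8 -8; -8 47 -23; -8 -23 43]
y = z − H·x̄ = [-6, 17]
S = H·P̄·Hᵀ + R = [399 247; 247 353]
K = P̄·Hᵀ·S⁻¹ = [6671/39919 -329/2101; -735/2101 56/2101; -2059/39919 796/2101]
x' = x̄ + K·y = [13383/39919, 3261/2101, 29948/39919]
P' = (I − K·H)·P̄ = [124888/39919 4556/2101 -49964/39919; 4556/2101 5304/2101 -1444/2101; -49964/39919 -1444/2101 36820/39919]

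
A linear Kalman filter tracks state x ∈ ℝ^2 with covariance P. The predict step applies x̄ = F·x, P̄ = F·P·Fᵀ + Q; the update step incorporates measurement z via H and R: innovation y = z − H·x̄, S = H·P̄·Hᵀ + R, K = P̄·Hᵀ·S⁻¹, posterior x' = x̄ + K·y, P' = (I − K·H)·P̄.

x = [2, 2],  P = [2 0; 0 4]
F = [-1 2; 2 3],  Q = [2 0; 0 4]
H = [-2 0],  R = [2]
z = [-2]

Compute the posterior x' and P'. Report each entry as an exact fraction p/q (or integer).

x' = [42/41, 370/41]
P' = [20/41 20/41; 20/41 1168/41]

x̄ = F·x = [2, 10]
P̄ = F·P·Fᵀ + Q = [20 20; 20 48]
y = z − H·x̄ = [2]
S = H·P̄·Hᵀ + R = [82]
K = P̄·Hᵀ·S⁻¹ = [-20/41; -20/41]
x' = x̄ + K·y = [42/41, 370/41]
P' = (I − K·H)·P̄ = [20/41 20/41; 20/41 1168/41]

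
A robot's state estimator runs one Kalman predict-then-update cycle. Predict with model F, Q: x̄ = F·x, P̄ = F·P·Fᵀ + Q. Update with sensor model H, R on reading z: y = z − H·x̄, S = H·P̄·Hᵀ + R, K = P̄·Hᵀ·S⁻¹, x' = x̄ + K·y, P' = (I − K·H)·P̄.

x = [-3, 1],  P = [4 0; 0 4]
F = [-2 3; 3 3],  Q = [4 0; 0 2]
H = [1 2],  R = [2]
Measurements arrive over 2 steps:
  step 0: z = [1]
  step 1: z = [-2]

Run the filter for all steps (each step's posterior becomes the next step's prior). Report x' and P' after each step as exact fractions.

step 0: x̄ = F·x = [9, -6]
step 0: P̄ = F·P·Fᵀ + Q = [56 12; 12 74]
step 0: y = z − H·x̄ = [4]
step 0: S = H·P̄·Hᵀ + R = [402]
step 0: K = P̄·Hᵀ·S⁻¹ = [40/201; 80/201]
step 0: x' = x̄ + K·y = [1969/201, -886/201]
step 0: P' = (I − K·H)·P̄ = [8056/201 -3988/201; -3988/201 2074/201]
step 1: x̄ = F·x = [-6596/201, 1083/67]
step 1: P̄ = F·P·Fᵀ + Q = [99550/201 -13878/67; -13878/67 6596/67]
step 1: y = z − H·x̄ = [-304/201]
step 1: S = H·P̄·Hᵀ + R = [12568/201]
step 1: K = P̄·Hᵀ·S⁻¹ = [8141/6284; -1029/6284]
step 1: x' = x̄ + K·y = [-54632/1571, 25783/1571]
step 1: P' = (I − K·H)·P̄ = [1226419/3142 -609139/3142; -609139/3142 304055/3142]

step 0: x' = [1969/201, -886/201], P' = [8056/201 -3988/201; -3988/201 2074/201]
step 1: x' = [-54632/1571, 25783/1571], P' = [1226419/3142 -609139/3142; -609139/3142 304055/3142]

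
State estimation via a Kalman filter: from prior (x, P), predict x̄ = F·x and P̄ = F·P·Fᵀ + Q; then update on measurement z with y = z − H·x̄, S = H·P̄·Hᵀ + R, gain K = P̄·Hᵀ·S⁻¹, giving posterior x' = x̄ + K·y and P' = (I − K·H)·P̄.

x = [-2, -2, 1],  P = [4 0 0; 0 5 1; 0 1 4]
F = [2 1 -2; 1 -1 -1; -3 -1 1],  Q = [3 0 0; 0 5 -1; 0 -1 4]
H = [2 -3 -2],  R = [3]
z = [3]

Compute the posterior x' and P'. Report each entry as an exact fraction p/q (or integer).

x̄ = F·x = [-8, -1, 9]
P̄ = F·P·Fᵀ + Q = [36 12 -34; 12 20 -12; -34 -12 47]
y = z − H·x̄ = [34]
S = H·P̄·Hᵀ + R = [499]
K = P̄·Hᵀ·S⁻¹ = [104/499; -12/499; -126/499]
x' = x̄ + K·y = [-456/499, -907/499, 207/499]
P' = (I − K·H)·P̄ = [7148/499 7236/499 -3862/499; 7236/499 9836/499 -7500/499; -3862/499 -7500/499 7577/499]

x' = [-456/499, -907/499, 207/499]
P' = [7148/499 7236/499 -3862/499; 7236/499 9836/499 -7500/499; -3862/499 -7500/499 7577/499]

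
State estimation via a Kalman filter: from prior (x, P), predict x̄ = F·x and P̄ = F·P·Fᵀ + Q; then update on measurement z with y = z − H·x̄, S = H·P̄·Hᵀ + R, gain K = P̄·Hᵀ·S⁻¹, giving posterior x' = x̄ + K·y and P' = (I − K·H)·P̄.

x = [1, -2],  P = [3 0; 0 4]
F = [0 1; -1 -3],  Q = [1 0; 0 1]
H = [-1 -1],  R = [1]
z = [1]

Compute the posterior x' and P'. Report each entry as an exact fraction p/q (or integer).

x' = [-8/11, -1/11]
P' = [61/22 -34/11; -34/11 48/11]

x̄ = F·x = [-2, 5]
P̄ = F·P·Fᵀ + Q = [5 -12; -12 40]
y = z − H·x̄ = [4]
S = H·P̄·Hᵀ + R = [22]
K = P̄·Hᵀ·S⁻¹ = [7/22; -14/11]
x' = x̄ + K·y = [-8/11, -1/11]
P' = (I − K·H)·P̄ = [61/22 -34/11; -34/11 48/11]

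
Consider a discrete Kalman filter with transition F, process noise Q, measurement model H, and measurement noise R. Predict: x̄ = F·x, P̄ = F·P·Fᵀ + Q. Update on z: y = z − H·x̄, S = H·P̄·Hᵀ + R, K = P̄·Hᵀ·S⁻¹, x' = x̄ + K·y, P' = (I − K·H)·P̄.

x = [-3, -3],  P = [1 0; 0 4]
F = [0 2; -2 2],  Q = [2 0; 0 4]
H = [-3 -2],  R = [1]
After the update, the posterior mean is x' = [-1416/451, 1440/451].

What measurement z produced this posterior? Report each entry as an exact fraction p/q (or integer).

z = [3]

x̄ = F·x = [-6, 0]
P̄ = F·P·Fᵀ + Q = [18 16; 16 24]
S = H·P̄·Hᵀ + R = [451]
K = P̄·Hᵀ·S⁻¹ = [-86/451; -96/451]
x' − x̄ = [1290/451, 1440/451] = K·y
y = (KᵀK)⁻¹·Kᵀ·(x' − x̄) = [-15]
z = y + H·x̄ = [-15] + [18] = [3]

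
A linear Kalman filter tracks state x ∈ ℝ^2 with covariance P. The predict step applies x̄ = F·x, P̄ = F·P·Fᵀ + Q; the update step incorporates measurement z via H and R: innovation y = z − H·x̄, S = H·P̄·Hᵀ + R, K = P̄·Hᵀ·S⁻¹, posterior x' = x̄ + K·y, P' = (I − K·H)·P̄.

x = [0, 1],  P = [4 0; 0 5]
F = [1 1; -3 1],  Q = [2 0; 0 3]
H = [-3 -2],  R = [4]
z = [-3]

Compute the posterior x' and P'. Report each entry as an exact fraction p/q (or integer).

x' = [157/195, 61/195]
P' = [1784/195 -2638/195; -2638/195 4091/195]

x̄ = F·x = [1, 1]
P̄ = F·P·Fᵀ + Q = [11 -7; -7 44]
y = z − H·x̄ = [2]
S = H·P̄·Hᵀ + R = [195]
K = P̄·Hᵀ·S⁻¹ = [-19/195; -67/195]
x' = x̄ + K·y = [157/195, 61/195]
P' = (I − K·H)·P̄ = [1784/195 -2638/195; -2638/195 4091/195]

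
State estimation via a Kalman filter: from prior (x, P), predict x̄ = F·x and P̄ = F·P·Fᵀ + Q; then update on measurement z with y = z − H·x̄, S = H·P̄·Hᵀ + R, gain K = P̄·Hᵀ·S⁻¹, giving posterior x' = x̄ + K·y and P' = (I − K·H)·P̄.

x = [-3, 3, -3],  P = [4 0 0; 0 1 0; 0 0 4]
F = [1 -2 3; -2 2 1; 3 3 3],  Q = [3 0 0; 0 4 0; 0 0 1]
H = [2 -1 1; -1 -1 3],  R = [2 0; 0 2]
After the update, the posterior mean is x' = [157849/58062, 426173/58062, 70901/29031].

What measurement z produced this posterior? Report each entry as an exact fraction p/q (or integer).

z = [1, -3]

x̄ = F·x = [-18, 9, -9]
P̄ = F·P·Fᵀ + Q = [47 0 42; 0 28 -6; 42 -6 82]
S = H·P̄·Hᵀ + R = [480 414; 414 599]
K = P̄·Hᵀ·S⁻¹ = [24379/58062 -1532/9677; -661/58062 -667/9677; 4022/29031 2466/9677]
x' − x̄ = [1202965/58062, -96385/58062, 332180/29031] = K·y
y = (KᵀK)⁻¹·Kᵀ·(x' − x̄) = [55, 15]
z = y + H·x̄ = [55, 15] + [-54, -18] = [1, -3]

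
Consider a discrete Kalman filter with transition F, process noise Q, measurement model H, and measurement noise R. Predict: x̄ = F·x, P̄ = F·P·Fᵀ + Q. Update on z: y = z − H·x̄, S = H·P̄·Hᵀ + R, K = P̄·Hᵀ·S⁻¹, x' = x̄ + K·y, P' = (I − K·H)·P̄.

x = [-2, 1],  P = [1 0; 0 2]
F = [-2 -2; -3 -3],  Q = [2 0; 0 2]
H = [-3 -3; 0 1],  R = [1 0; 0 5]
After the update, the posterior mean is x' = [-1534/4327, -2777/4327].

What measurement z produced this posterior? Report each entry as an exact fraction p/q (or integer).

x̄ = F·x = [2, 3]
P̄ = F·P·Fᵀ + Q = [14 18; 18 29]
S = H·P̄·Hᵀ + R = [712 -141; -141 34]
K = P̄·Hᵀ·S⁻¹ = [-726/4327 -720/4327; -705/4327 767/4327]
x' − x̄ = [-10188/4327, -15758/4327] = K·y
y = (KᵀK)⁻¹·Kᵀ·(x' − x̄) = [18, -4]
z = y + H·x̄ = [18, -4] + [-15, 3] = [3, -1]

z = [3, -1]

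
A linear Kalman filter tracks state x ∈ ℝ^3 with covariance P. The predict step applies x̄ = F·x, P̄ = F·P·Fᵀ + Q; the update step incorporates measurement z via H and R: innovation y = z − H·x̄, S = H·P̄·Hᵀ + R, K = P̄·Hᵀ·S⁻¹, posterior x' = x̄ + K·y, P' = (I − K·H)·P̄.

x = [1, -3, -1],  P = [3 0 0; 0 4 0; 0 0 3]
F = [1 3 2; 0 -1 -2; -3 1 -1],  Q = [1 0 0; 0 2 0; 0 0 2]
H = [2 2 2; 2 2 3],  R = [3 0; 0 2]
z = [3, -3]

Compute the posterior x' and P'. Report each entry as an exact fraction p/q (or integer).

x̄ = F·x = [-10, 5, -5]
P̄ = F·P·Fᵀ + Q = [52 -24 -3; -24 18 2; -3 2 36]
y = z − H·x̄ = [23, 22]
S = H·P̄·Hᵀ + R = [227 294; 294 402]
K = P̄·Hᵀ·S⁻¹ = [1047/803 -4031/4818; -22/73 15/73; -504/803 1741/2409]
x' = x̄ + K·y = [3812/2409, 189/73, -8519/2409]
P' = (I − K·H)·P̄ = [125893/4818 -1357/73 -13454/2409; -1357/73 1228/73 96/73; -13454/2409 96/73 8018/2409]

x' = [3812/2409, 189/73, -8519/2409]
P' = [125893/4818 -1357/73 -13454/2409; -1357/73 1228/73 96/73; -13454/2409 96/73 8018/2409]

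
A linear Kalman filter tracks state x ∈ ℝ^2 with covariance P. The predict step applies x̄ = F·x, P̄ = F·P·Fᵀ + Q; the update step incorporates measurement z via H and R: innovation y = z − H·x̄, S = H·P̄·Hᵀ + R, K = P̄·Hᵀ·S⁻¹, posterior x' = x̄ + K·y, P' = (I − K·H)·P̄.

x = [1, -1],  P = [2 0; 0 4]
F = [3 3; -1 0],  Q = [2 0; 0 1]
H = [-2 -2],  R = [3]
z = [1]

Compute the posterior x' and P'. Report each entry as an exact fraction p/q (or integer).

x' = [100/191, -197/191]
P' = [696/191 -546/191; -546/191 537/191]

x̄ = F·x = [0, -1]
P̄ = F·P·Fᵀ + Q = [56 -6; -6 3]
y = z − H·x̄ = [-1]
S = H·P̄·Hᵀ + R = [191]
K = P̄·Hᵀ·S⁻¹ = [-100/191; 6/191]
x' = x̄ + K·y = [100/191, -197/191]
P' = (I − K·H)·P̄ = [696/191 -546/191; -546/191 537/191]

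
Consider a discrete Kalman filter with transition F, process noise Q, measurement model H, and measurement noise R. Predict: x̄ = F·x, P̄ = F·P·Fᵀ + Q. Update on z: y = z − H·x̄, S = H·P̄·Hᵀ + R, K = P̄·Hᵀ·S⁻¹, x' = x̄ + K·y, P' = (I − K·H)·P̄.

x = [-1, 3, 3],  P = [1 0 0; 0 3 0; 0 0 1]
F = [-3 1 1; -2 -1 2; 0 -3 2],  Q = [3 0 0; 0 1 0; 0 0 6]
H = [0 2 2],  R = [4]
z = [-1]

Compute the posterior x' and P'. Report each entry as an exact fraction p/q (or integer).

x̄ = F·x = [9, 5, -3]
P̄ = F·P·Fᵀ + Q = [16 5 -7; 5 12 13; -7 13 37]
y = z − H·x̄ = [-5]
S = H·P̄·Hᵀ + R = [304]
K = P̄·Hᵀ·S⁻¹ = [-1/76; 25/152; 25/76]
x' = x̄ + K·y = [689/76, 635/152, -353/76]
P' = (I − K·H)·P̄ = [303/19 215/38 -108/19; 215/38 287/76 -131/38; -108/19 -131/38 78/19]

x' = [689/76, 635/152, -353/76]
P' = [303/19 215/38 -108/19; 215/38 287/76 -131/38; -108/19 -131/38 78/19]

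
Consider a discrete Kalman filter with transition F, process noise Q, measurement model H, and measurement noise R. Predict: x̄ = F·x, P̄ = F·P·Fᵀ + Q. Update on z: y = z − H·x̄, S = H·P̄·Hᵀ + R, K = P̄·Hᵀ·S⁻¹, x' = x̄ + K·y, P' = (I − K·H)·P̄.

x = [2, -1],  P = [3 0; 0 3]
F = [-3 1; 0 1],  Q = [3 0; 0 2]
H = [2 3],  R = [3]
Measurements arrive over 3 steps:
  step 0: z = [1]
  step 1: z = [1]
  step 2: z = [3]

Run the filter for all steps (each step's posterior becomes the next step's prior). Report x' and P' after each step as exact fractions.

step 0: x' = [-3/4, 3/4], P' = [167/24 -103/24; -103/24 71/24]
step 1: x' = [3184/14759, 2971/14759], P' = [53673/14759 -30114/14759; -30114/14759 21193/14759]
step 2: x' = [1887309/2377970, 1095501/2377970], P' = [17151429/4755940 -9641259/4755940; -9641259/4755940 6802709/4755940]

step 0: x̄ = F·x = [-7, -1]
step 0: P̄ = F·P·Fᵀ + Q = [33 3; 3 5]
step 0: y = z − H·x̄ = [18]
step 0: S = H·P̄·Hᵀ + R = [216]
step 0: K = P̄·Hᵀ·S⁻¹ = [25/72; 7/72]
step 0: x' = x̄ + K·y = [-3/4, 3/4]
step 0: P' = (I − K·H)·P̄ = [167/24 -103/24; -103/24 71/24]
step 1: x̄ = F·x = [3, 3/4]
step 1: P̄ = F·P·Fᵀ + Q = [283/3 95/6; 95/6 119/24]
step 1: y = z − H·x̄ = [-29/4]
step 1: S = H·P̄·Hᵀ + R = [14759/24]
step 1: K = P̄·Hᵀ·S⁻¹ = [5668/14759; 1117/14759]
step 1: x' = x̄ + K·y = [3184/14759, 2971/14759]
step 1: P' = (I − K·H)·P̄ = [53673/14759 -30114/14759; -30114/14759 21193/14759]
step 2: x̄ = F·x = [-6581/14759, 2971/14759]
step 2: P̄ = F·P·Fᵀ + Q = [729211/14759 111535/14759; 111535/14759 50711/14759]
step 2: y = z − H·x̄ = [48526/14759]
step 2: S = H·P̄·Hᵀ + R = [4755940/14759]
step 2: K = P̄·Hᵀ·S⁻¹ = [1793027/4755940; 375203/4755940]
step 2: x' = x̄ + K·y = [1887309/2377970, 1095501/2377970]
step 2: P' = (I − K·H)·P̄ = [17151429/4755940 -9641259/4755940; -9641259/4755940 6802709/4755940]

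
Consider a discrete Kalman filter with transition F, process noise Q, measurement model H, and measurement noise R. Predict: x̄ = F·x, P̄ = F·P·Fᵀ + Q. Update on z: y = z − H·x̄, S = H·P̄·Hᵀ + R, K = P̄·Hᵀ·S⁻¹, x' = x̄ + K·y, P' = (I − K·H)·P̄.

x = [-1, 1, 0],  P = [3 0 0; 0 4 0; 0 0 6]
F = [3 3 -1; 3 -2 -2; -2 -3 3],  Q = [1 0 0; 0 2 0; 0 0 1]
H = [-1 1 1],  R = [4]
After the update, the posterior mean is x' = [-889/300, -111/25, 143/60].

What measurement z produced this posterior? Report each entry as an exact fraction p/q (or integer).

x̄ = F·x = [0, -5, -1]
P̄ = F·P·Fᵀ + Q = [70 15 -72; 15 69 -30; -72 -30 103]
S = H·P̄·Hᵀ + R = [300]
K = P̄·Hᵀ·S⁻¹ = [-127/300; 2/25; 29/60]
x' − x̄ = [-889/300, 14/25, 203/60] = K·y
y = (KᵀK)⁻¹·Kᵀ·(x' − x̄) = [7]
z = y + H·x̄ = [7] + [-6] = [1]

z = [1]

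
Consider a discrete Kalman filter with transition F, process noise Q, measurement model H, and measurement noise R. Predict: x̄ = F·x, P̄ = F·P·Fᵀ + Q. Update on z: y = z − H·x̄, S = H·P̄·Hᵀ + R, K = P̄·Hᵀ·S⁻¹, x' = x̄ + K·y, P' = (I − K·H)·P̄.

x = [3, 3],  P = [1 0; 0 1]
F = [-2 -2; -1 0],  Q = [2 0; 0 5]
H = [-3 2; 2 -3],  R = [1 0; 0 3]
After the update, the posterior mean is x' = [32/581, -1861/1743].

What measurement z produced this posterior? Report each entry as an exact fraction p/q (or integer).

z = [-3, 2]

x̄ = F·x = [-12, -3]
P̄ = F·P·Fᵀ + Q = [10 2; 2 6]
S = H·P̄·Hᵀ + R = [91 -70; -70 73]
K = P̄·Hᵀ·S⁻¹ = [-306/581 -26/83; -542/1743 -122/249]
x' − x̄ = [7004/581, 3368/1743] = K·y
y = (KᵀK)⁻¹·Kᵀ·(x' − x̄) = [-33, 17]
z = y + H·x̄ = [-33, 17] + [30, -15] = [-3, 2]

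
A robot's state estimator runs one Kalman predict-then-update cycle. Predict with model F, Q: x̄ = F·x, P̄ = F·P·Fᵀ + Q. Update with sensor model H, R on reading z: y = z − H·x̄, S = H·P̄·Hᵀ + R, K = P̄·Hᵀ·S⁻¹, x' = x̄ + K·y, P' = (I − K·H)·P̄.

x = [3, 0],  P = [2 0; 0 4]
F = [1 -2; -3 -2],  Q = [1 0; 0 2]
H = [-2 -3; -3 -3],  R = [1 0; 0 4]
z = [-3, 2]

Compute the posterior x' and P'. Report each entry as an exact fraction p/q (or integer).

x' = [-10083/8015, 12441/8015]
P' = [26356/8015 -19232/8015; -19232/8015 14744/8015]

x̄ = F·x = [3, -9]
P̄ = F·P·Fᵀ + Q = [19 10; 10 36]
y = z − H·x̄ = [-24, -16]
S = H·P̄·Hᵀ + R = [521 588; 588 679]
K = P̄·Hᵀ·S⁻¹ = [712/1145 -5343/8015; -824/1145 3366/8015]
x' = x̄ + K·y = [-10083/8015, 12441/8015]
P' = (I − K·H)·P̄ = [26356/8015 -19232/8015; -19232/8015 14744/8015]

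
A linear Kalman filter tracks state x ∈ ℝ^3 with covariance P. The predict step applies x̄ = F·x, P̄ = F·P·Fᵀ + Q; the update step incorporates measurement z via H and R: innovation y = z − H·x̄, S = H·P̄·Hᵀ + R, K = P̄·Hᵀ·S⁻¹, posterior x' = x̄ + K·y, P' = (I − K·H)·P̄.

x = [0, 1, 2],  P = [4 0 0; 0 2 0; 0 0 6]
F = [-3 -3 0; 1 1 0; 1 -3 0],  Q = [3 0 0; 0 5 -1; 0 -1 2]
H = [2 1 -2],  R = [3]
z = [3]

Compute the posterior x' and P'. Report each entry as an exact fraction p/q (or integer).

x' = [-261/115, 96/115, -384/115]
P' = [3027/115 -1272/115 2328/115; -1272/115 2169/230 -1431/230; 2328/115 -1431/230 3999/230]

x̄ = F·x = [-3, 1, -3]
P̄ = F·P·Fᵀ + Q = [57 -18 6; -18 11 -3; 6 -3 24]
y = z − H·x̄ = [2]
S = H·P̄·Hᵀ + R = [230]
K = P̄·Hᵀ·S⁻¹ = [42/115; -19/230; -39/230]
x' = x̄ + K·y = [-261/115, 96/115, -384/115]
P' = (I − K·H)·P̄ = [3027/115 -1272/115 2328/115; -1272/115 2169/230 -1431/230; 2328/115 -1431/230 3999/230]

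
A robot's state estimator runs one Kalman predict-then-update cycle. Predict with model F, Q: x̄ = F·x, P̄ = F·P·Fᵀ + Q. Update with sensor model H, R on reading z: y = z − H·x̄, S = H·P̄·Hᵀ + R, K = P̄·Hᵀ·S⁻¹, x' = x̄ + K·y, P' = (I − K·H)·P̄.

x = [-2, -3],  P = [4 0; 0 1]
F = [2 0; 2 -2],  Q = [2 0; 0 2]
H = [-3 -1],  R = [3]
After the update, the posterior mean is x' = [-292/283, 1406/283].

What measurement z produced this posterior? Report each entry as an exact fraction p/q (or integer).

z = [-2]

x̄ = F·x = [-4, 2]
P̄ = F·P·Fᵀ + Q = [18 16; 16 22]
S = H·P̄·Hᵀ + R = [283]
K = P̄·Hᵀ·S⁻¹ = [-70/283; -70/283]
x' − x̄ = [840/283, 840/283] = K·y
y = (KᵀK)⁻¹·Kᵀ·(x' − x̄) = [-12]
z = y + H·x̄ = [-12] + [10] = [-2]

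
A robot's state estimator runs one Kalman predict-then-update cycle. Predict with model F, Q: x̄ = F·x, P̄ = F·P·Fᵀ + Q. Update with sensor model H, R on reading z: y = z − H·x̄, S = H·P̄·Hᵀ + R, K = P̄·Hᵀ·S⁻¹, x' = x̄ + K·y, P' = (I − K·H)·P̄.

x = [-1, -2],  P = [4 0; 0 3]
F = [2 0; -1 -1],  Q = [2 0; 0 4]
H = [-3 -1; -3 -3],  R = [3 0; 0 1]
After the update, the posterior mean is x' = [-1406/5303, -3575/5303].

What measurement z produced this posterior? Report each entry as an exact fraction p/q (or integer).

z = [1, 3]

x̄ = F·x = [-2, 3]
P̄ = F·P·Fᵀ + Q = [18 -8; -8 11]
S = H·P̄·Hᵀ + R = [128 99; 99 118]
K = P̄·Hᵀ·S⁻¹ = [-2458/5303 714/5303; 2425/5303 -2439/5303]
x' − x̄ = [9200/5303, -19484/5303] = K·y
y = (KᵀK)⁻¹·Kᵀ·(x' − x̄) = [-2, 6]
z = y + H·x̄ = [-2, 6] + [3, -3] = [1, 3]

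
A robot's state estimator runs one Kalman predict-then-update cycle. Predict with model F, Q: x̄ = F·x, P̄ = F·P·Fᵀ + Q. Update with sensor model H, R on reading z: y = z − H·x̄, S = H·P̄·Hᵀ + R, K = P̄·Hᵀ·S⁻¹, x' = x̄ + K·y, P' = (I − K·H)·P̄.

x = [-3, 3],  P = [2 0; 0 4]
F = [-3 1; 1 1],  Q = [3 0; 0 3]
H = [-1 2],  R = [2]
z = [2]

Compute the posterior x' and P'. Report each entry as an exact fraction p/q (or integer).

x̄ = F·x = [12, 0]
P̄ = F·P·Fᵀ + Q = [25 -2; -2 9]
y = z − H·x̄ = [14]
S = H·P̄·Hᵀ + R = [71]
K = P̄·Hᵀ·S⁻¹ = [-29/71; 20/71]
x' = x̄ + K·y = [446/71, 280/71]
P' = (I − K·H)·P̄ = [934/71 438/71; 438/71 239/71]

x' = [446/71, 280/71]
P' = [934/71 438/71; 438/71 239/71]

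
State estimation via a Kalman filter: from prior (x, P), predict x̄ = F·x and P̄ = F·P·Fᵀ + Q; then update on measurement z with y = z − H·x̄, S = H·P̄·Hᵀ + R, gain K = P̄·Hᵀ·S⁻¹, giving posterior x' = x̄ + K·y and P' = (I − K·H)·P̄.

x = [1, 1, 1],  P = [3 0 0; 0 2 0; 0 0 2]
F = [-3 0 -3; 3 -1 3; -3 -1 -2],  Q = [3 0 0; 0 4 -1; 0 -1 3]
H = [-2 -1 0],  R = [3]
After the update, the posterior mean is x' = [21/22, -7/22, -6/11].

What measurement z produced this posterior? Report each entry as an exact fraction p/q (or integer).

z = [-2]

x̄ = F·x = [-6, 5, -6]
P̄ = F·P·Fᵀ + Q = [48 -45 39; -45 51 -38; 39 -38 40]
S = H·P̄·Hᵀ + R = [66]
K = P̄·Hᵀ·S⁻¹ = [-17/22; 13/22; -20/33]
x' − x̄ = [153/22, -117/22, 60/11] = K·y
y = (KᵀK)⁻¹·Kᵀ·(x' − x̄) = [-9]
z = y + H·x̄ = [-9] + [7] = [-2]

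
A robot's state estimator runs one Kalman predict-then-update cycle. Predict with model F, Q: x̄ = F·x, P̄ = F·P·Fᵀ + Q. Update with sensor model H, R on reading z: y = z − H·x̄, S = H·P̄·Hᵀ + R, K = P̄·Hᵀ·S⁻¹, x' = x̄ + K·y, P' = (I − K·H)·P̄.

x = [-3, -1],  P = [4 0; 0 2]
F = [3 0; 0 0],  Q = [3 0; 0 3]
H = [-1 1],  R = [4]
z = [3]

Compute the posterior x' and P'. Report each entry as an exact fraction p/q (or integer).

x̄ = F·x = [-9, 0]
P̄ = F·P·Fᵀ + Q = [39 0; 0 3]
y = z − H·x̄ = [-6]
S = H·P̄·Hᵀ + R = [46]
K = P̄·Hᵀ·S⁻¹ = [-39/46; 3/46]
x' = x̄ + K·y = [-90/23, -9/23]
P' = (I − K·H)·P̄ = [273/46 117/46; 117/46 129/46]

x' = [-90/23, -9/23]
P' = [273/46 117/46; 117/46 129/46]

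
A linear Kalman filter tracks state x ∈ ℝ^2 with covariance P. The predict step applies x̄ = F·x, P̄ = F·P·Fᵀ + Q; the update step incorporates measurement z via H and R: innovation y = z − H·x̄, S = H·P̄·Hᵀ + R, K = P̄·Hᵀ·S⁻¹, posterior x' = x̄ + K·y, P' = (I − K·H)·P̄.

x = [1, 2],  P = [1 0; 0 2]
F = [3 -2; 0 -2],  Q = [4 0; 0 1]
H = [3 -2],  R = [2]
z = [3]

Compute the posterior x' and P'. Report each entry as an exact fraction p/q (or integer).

x' = [-225/131, -536/131]
P' = [542/131 766/131; 766/131 1143/131]

x̄ = F·x = [-1, -4]
P̄ = F·P·Fᵀ + Q = [21 8; 8 9]
y = z − H·x̄ = [-2]
S = H·P̄·Hᵀ + R = [131]
K = P̄·Hᵀ·S⁻¹ = [47/131; 6/131]
x' = x̄ + K·y = [-225/131, -536/131]
P' = (I − K·H)·P̄ = [542/131 766/131; 766/131 1143/131]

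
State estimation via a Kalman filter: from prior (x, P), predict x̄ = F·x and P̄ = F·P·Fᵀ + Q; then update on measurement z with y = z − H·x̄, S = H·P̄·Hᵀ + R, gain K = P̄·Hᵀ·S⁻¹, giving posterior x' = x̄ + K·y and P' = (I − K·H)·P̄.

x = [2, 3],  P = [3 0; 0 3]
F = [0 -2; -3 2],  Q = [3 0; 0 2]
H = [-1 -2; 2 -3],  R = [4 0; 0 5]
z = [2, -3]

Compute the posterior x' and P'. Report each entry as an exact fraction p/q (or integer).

x' = [-3065/1447, -7189/26046]
P' = [1482/1447 353/1447; 353/1447 10711/26046]

x̄ = F·x = [-6, 0]
P̄ = F·P·Fᵀ + Q = [15 -12; -12 41]
y = z − H·x̄ = [-4, 9]
S = H·P̄·Hᵀ + R = [135 228; 228 578]
K = P̄·Hᵀ·S⁻¹ = [-547/1447 381/1447; -3472/13023 -1295/8682]
x' = x̄ + K·y = [-3065/1447, -7189/26046]
P' = (I − K·H)·P̄ = [1482/1447 353/1447; 353/1447 10711/26046]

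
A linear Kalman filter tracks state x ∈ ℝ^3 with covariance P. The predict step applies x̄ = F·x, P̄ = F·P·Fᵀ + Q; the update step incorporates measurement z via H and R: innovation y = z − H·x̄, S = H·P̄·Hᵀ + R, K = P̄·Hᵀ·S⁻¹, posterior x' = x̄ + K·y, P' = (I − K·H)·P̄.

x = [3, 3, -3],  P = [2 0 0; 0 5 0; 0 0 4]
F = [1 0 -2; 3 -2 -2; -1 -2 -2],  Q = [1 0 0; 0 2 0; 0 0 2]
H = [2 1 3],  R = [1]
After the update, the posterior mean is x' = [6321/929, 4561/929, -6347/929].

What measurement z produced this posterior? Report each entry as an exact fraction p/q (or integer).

z = [-2]

x̄ = F·x = [9, 9, -3]
P̄ = F·P·Fᵀ + Q = [19 22 14; 22 56 30; 14 30 40]
S = H·P̄·Hᵀ + R = [929]
K = P̄·Hᵀ·S⁻¹ = [102/929; 190/929; 178/929]
x' − x̄ = [-2040/929, -3800/929, -3560/929] = K·y
y = (KᵀK)⁻¹·Kᵀ·(x' − x̄) = [-20]
z = y + H·x̄ = [-20] + [18] = [-2]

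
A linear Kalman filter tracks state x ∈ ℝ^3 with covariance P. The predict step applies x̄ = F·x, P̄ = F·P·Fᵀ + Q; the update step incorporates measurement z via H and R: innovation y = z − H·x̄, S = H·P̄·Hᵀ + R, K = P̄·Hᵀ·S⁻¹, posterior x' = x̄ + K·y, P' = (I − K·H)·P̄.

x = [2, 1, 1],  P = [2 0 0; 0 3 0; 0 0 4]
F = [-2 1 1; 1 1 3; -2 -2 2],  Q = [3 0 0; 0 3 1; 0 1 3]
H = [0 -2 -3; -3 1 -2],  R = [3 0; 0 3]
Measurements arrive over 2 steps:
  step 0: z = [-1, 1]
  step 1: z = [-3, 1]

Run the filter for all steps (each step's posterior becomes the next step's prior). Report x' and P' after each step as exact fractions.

step 0: x̄ = F·x = [-2, 6, -4]
step 0: P̄ = F·P·Fᵀ + Q = [18 11 10; 11 44 15; 10 15 39]
step 0: y = z − H·x̄ = [-1, -19]
step 0: S = H·P̄·Hᵀ + R = [710 317; 317 359]
step 0: K = P̄·Hᵀ·S⁻¹ = [1303/154401 -28246/154401; -13908/51467 9557/51467; -7764/51467 -6477/51467]
step 0: x' = x̄ + K·y = [75523/51467, 141127/51467, -75041/51467]
step 0: P' = (I − K·H)·P̄ = [1067476/154401 445012/51467 -297109/51467; 445012/51467 596367/51467 -383670/51467; -297109/51467 -383670/51467 263544/51467]
step 1: x̄ = F·x = [-84960/51467, -229/1391, -583382/51467]
step 1: P̄ = F·P·Fᵀ + Q = [3235984/154401 14692/4173 10291000/154401; 14692/4173 23014/4173 54439/4173; 10291000/154401 54439/4173 42071023/154401]
step 1: y = z − H·x̄ = [-1921493/51467, -1361704/51467]
step 1: S = H·P̄·Hᵀ + R = [406679398/154401 348617969/154401; 348617969/154401 310896073/154401]
step 1: K = P̄·Hᵀ·S⁻¹ = [2809620828/31739039893 -6187292152/31739039893; -4741222025/31739039893 4825666845/31739039893; -7107969208/31739039893 -3565729199/31739039893]
step 1: x' = x̄ + K·y = [6412747772/31739039893, 44109238968/31739039893, -50591258/31739039893]
step 1: P' = (I − K·H)·P̄ = [54751885040/31739039893 60031944432/31739039893 -42830917116/31739039893; 60031944432/31739039893 87452261949/31739039893 -53560285941/31739039893; -42830917116/31739039893 -53560285941/31739039893 42814826502/31739039893]

step 0: x' = [75523/51467, 141127/51467, -75041/51467], P' = [1067476/154401 445012/51467 -297109/51467; 445012/51467 596367/51467 -383670/51467; -297109/51467 -383670/51467 263544/51467]
step 1: x' = [6412747772/31739039893, 44109238968/31739039893, -50591258/31739039893], P' = [54751885040/31739039893 60031944432/31739039893 -42830917116/31739039893; 60031944432/31739039893 87452261949/31739039893 -53560285941/31739039893; -42830917116/31739039893 -53560285941/31739039893 42814826502/31739039893]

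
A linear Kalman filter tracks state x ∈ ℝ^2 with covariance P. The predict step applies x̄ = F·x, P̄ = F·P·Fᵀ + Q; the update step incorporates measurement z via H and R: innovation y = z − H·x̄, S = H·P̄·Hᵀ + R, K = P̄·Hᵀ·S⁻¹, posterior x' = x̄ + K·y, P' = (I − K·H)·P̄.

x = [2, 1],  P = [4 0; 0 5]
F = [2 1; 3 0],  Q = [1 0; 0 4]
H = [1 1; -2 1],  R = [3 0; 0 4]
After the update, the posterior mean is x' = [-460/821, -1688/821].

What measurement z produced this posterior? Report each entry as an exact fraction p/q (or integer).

z = [-3, -1]

x̄ = F·x = [5, 6]
P̄ = F·P·Fᵀ + Q = [22 24; 24 40]
S = H·P̄·Hᵀ + R = [113 -28; -28 36]
K = P̄·Hᵀ·S⁻¹ = [274/821 -243/821; 520/821 222/821]
x' − x̄ = [-4565/821, -6614/821] = K·y
y = (KᵀK)⁻¹·Kᵀ·(x' − x̄) = [-14, 3]
z = y + H·x̄ = [-14, 3] + [11, -4] = [-3, -1]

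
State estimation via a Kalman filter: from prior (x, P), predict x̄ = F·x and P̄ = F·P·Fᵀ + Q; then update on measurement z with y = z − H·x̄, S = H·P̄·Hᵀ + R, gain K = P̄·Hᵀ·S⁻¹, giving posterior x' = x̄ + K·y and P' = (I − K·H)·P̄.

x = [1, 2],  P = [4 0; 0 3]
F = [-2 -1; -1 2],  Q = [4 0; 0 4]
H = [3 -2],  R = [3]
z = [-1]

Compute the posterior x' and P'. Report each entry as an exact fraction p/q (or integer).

x' = [41/266, 110/133]
P' = [1893/266 1371/133; 1371/133 2082/133]

x̄ = F·x = [-4, 3]
P̄ = F·P·Fᵀ + Q = [23 2; 2 20]
y = z − H·x̄ = [17]
S = H·P̄·Hᵀ + R = [266]
K = P̄·Hᵀ·S⁻¹ = [65/266; -17/133]
x' = x̄ + K·y = [41/266, 110/133]
P' = (I − K·H)·P̄ = [1893/266 1371/133; 1371/133 2082/133]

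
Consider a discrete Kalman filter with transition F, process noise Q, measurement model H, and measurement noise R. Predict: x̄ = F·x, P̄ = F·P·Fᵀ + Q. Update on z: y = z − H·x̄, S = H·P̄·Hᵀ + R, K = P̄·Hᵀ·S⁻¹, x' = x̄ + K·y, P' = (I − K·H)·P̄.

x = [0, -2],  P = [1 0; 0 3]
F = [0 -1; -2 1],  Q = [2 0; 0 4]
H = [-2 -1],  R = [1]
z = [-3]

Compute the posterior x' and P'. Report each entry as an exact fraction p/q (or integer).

x' = [47/20, -7/4]
P' = [51/20 -19/4; -19/4 39/4]

x̄ = F·x = [2, -2]
P̄ = F·P·Fᵀ + Q = [5 -3; -3 11]
y = z − H·x̄ = [-1]
S = H·P̄·Hᵀ + R = [20]
K = P̄·Hᵀ·S⁻¹ = [-7/20; -1/4]
x' = x̄ + K·y = [47/20, -7/4]
P' = (I − K·H)·P̄ = [51/20 -19/4; -19/4 39/4]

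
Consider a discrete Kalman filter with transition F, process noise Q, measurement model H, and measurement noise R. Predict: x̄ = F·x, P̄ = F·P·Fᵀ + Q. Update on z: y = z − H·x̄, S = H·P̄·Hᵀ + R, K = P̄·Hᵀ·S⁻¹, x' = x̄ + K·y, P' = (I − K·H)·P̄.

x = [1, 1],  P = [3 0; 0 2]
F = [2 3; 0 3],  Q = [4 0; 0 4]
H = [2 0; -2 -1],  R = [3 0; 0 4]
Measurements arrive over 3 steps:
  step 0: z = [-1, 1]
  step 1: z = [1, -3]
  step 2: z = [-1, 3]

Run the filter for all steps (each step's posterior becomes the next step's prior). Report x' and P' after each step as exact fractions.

step 0: x' = [-611/1471, -141/1471], P' = [840/1471 -1164/1471; -1164/1471 6068/1471]
step 1: x' = [582451/1051469, 1816943/1051469], P' = [531852/1051469 -621492/1051469; -621492/1051469 3748576/1051469]
step 2: x' = [-32787509/67035841, -583954742/335179205], P' = [33816324/67035841 -39062640/67035841; -39062640/67035841 1178433814/335179205]

step 0: x̄ = F·x = [5, 3]
step 0: P̄ = F·P·Fᵀ + Q = [34 18; 18 22]
step 0: y = z − H·x̄ = [-11, 14]
step 0: S = H·P̄·Hᵀ + R = [139 -172; -172 234]
step 0: K = P̄·Hᵀ·S⁻¹ = [560/1471 -129/1471; -776/1471 -935/1471]
step 0: x' = x̄ + K·y = [-611/1471, -141/1471]
step 0: P' = (I − K·H)·P̄ = [840/1471 -1164/1471; -1164/1471 6068/1471]
step 1: x̄ = F·x = [-1645/1471, -423/1471]
step 1: P̄ = F·P·Fᵀ + Q = [49888/1471 47628/1471; 47628/1471 60496/1471]
step 1: y = z − H·x̄ = [4761/1471, -8126/1471]
step 1: S = H·P̄·Hᵀ + R = [203965/1471 -294808/1471; -294808/1471 456444/1471]
step 1: K = P̄·Hᵀ·S⁻¹ = [354568/1051469 -110553/1051469; -414328/1051469 -626398/1051469]
step 1: x' = x̄ + K·y = [582451/1051469, 1816943/1051469]
step 1: P' = (I − K·H)·P̄ = [531852/1051469 -621492/1051469; -621492/1051469 3748576/1051469]
step 2: x̄ = F·x = [6615731/1051469, 5450829/1051469]
step 2: P̄ = F·P·Fᵀ + Q = [32612564/1051469 30008232/1051469; 30008232/1051469 37943060/1051469]
step 2: y = z − H·x̄ = [-14282931/1051469, 21836698/1051469]
step 2: S = H·P̄·Hᵀ + R = [133604663/1051469 -190466720/1051469; -190466720/1051469 292632120/1051469]
step 2: K = P̄·Hᵀ·S⁻¹ = [22544216/67035841 -7142502/67035841; -26041760/67035841 -393903707/670358410]
step 2: x' = x̄ + K·y = [-32787509/67035841, -583954742/335179205]
step 2: P' = (I − K·H)·P̄ = [33816324/67035841 -39062640/67035841; -39062640/67035841 1178433814/335179205]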